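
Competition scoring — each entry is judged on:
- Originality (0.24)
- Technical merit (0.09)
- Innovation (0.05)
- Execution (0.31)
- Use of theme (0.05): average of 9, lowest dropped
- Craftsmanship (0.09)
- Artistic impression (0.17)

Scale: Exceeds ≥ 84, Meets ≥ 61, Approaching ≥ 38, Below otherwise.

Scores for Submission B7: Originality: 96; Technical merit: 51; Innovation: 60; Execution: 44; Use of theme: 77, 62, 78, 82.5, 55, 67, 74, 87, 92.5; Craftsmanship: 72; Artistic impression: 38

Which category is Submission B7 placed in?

Use of theme: drop 55 → average of remaining 8 = 620/8 = 77.5
Weighted total:
  Originality 96 × 0.24 = 23.04
  Technical merit 51 × 0.09 = 4.59
  Innovation 60 × 0.05 = 3
  Execution 44 × 0.31 = 13.64
  Use of theme 77.5 × 0.05 = 3.875
  Craftsmanship 72 × 0.09 = 6.48
  Artistic impression 38 × 0.17 = 6.46
Sum = 61.085
61.085 is ≥ 61 and < 84 → Meets

Meets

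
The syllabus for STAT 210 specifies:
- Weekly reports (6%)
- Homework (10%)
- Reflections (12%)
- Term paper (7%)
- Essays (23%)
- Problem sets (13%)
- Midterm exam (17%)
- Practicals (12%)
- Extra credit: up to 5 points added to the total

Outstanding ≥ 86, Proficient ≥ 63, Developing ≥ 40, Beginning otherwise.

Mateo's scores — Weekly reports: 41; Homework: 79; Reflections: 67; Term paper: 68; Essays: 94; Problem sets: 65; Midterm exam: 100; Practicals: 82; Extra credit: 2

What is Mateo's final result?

Weighted total:
  Weekly reports 41 × 0.06 = 2.46
  Homework 79 × 0.1 = 7.9
  Reflections 67 × 0.12 = 8.04
  Term paper 68 × 0.07 = 4.76
  Essays 94 × 0.23 = 21.62
  Problem sets 65 × 0.13 = 8.45
  Midterm exam 100 × 0.17 = 17
  Practicals 82 × 0.12 = 9.84
Sum = 80.07
Extra credit: 80.07 + 2 = 82.07
82.07 is ≥ 63 and < 86 → Proficient

Proficient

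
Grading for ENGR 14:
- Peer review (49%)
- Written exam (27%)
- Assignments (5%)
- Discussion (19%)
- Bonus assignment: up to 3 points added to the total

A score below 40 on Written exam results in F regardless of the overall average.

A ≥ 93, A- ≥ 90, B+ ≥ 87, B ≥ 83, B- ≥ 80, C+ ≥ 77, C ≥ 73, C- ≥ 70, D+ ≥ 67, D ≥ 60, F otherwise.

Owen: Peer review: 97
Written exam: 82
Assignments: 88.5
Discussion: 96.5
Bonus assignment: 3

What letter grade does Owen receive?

A

Written exam score 82 ≥ 40: minimum met.
Weighted total:
  Peer review 97 × 0.49 = 47.53
  Written exam 82 × 0.27 = 22.14
  Assignments 88.5 × 0.05 = 4.425
  Discussion 96.5 × 0.19 = 18.335
Sum = 92.43
Bonus assignment: 92.43 + 3 = 95.43
95.43 ≥ 93 → A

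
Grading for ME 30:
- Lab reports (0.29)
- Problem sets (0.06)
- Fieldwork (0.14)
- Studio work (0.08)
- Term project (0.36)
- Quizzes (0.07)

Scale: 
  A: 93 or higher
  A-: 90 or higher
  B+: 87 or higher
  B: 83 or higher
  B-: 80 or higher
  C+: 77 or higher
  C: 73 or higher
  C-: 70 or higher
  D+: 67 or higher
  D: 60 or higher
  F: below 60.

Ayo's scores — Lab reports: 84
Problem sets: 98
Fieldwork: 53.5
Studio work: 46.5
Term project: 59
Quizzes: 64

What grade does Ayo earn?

D+

Weighted total:
  Lab reports 84 × 0.29 = 24.36
  Problem sets 98 × 0.06 = 5.88
  Fieldwork 53.5 × 0.14 = 7.49
  Studio work 46.5 × 0.08 = 3.72
  Term project 59 × 0.36 = 21.24
  Quizzes 64 × 0.07 = 4.48
Sum = 67.17
67.17 is ≥ 67 and < 70 → D+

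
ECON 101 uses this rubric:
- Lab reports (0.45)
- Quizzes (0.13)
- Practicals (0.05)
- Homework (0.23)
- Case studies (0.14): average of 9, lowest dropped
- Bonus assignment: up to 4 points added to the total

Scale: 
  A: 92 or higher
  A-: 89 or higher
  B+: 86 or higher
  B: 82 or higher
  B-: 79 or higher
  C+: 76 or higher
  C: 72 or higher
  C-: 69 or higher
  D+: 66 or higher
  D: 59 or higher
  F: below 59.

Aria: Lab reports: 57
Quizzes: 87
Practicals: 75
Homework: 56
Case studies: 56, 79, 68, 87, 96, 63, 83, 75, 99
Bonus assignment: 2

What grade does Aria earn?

D+

Case studies: drop 56 → average of remaining 8 = 650/8 = 81.25
Weighted total:
  Lab reports 57 × 0.45 = 25.65
  Quizzes 87 × 0.13 = 11.31
  Practicals 75 × 0.05 = 3.75
  Homework 56 × 0.23 = 12.88
  Case studies 81.25 × 0.14 = 11.375
Sum = 64.965
Bonus assignment: 64.965 + 2 = 66.965
66.965 is ≥ 66 and < 69 → D+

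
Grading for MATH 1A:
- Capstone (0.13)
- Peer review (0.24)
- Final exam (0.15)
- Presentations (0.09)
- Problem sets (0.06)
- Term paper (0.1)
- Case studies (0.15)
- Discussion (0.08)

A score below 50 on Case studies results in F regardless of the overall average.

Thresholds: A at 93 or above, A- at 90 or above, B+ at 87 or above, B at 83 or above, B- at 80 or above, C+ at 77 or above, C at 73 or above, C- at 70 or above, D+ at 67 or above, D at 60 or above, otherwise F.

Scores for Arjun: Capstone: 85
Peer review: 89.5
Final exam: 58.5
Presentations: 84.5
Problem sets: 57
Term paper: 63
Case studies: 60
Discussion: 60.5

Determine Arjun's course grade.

Case studies score 60 ≥ 50: minimum met.
Weighted total:
  Capstone 85 × 0.13 = 11.05
  Peer review 89.5 × 0.24 = 21.48
  Final exam 58.5 × 0.15 = 8.775
  Presentations 84.5 × 0.09 = 7.605
  Problem sets 57 × 0.06 = 3.42
  Term paper 63 × 0.1 = 6.3
  Case studies 60 × 0.15 = 9
  Discussion 60.5 × 0.08 = 4.84
Sum = 72.47
72.47 is ≥ 70 and < 73 → C-

C-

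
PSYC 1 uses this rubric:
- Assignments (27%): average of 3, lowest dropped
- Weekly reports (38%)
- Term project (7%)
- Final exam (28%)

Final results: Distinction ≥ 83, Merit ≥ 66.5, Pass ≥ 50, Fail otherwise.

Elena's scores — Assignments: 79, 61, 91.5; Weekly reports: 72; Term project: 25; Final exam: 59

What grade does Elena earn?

Merit

Assignments: drop 61 → average of remaining 2 = 170.5/2 = 85.25
Weighted total:
  Assignments 85.25 × 0.27 = 23.0175
  Weekly reports 72 × 0.38 = 27.36
  Term project 25 × 0.07 = 1.75
  Final exam 59 × 0.28 = 16.52
Sum = 68.6475
68.6475 is ≥ 66.5 and < 83 → Merit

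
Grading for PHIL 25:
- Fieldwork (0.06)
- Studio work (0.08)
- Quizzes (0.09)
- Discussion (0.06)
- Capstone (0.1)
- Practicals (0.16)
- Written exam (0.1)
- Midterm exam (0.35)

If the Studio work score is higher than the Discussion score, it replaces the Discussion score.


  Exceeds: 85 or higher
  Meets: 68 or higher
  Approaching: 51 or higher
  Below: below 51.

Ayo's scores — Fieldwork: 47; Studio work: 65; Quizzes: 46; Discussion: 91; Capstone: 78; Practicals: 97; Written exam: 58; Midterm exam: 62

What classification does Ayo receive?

Studio work (65) ≤ Discussion (91), so Discussion stays at 91.
Weighted total:
  Fieldwork 47 × 0.06 = 2.82
  Studio work 65 × 0.08 = 5.2
  Quizzes 46 × 0.09 = 4.14
  Discussion 91 × 0.06 = 5.46
  Capstone 78 × 0.1 = 7.8
  Practicals 97 × 0.16 = 15.52
  Written exam 58 × 0.1 = 5.8
  Midterm exam 62 × 0.35 = 21.7
Sum = 68.44
68.44 is ≥ 68 and < 85 → Meets

Meets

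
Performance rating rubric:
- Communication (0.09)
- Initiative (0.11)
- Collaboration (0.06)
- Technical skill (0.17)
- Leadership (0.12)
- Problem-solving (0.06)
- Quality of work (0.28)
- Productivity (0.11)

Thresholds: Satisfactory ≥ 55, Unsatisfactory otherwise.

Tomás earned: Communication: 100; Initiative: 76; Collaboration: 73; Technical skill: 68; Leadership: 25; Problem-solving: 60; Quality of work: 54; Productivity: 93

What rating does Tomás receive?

Weighted total:
  Communication 100 × 0.09 = 9
  Initiative 76 × 0.11 = 8.36
  Collaboration 73 × 0.06 = 4.38
  Technical skill 68 × 0.17 = 11.56
  Leadership 25 × 0.12 = 3
  Problem-solving 60 × 0.06 = 3.6
  Quality of work 54 × 0.28 = 15.12
  Productivity 93 × 0.11 = 10.23
Sum = 65.25
65.25 ≥ 55 → Satisfactory

Satisfactory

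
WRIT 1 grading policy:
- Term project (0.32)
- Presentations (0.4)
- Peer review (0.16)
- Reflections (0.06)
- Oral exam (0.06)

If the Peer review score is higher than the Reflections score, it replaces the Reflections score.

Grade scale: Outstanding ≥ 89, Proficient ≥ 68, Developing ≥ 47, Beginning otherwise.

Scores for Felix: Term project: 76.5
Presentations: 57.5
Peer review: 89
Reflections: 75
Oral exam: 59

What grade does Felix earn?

Proficient

Peer review (89) > Reflections (75), so Reflections counts as 89.
Weighted total:
  Term project 76.5 × 0.32 = 24.48
  Presentations 57.5 × 0.4 = 23
  Peer review 89 × 0.16 = 14.24
  Reflections 89 × 0.06 = 5.34
  Oral exam 59 × 0.06 = 3.54
Sum = 70.6
70.6 is ≥ 68 and < 89 → Proficient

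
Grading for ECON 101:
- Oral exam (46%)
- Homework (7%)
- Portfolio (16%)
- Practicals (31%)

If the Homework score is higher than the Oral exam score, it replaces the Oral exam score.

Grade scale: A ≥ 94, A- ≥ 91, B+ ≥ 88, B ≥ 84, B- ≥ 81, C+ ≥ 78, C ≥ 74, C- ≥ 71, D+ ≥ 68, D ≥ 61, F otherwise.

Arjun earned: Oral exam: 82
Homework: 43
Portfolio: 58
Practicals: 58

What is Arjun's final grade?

Homework (43) ≤ Oral exam (82), so Oral exam stays at 82.
Weighted total:
  Oral exam 82 × 0.46 = 37.72
  Homework 43 × 0.07 = 3.01
  Portfolio 58 × 0.16 = 9.28
  Practicals 58 × 0.31 = 17.98
Sum = 67.99
67.99 is ≥ 61 and < 68 → D

D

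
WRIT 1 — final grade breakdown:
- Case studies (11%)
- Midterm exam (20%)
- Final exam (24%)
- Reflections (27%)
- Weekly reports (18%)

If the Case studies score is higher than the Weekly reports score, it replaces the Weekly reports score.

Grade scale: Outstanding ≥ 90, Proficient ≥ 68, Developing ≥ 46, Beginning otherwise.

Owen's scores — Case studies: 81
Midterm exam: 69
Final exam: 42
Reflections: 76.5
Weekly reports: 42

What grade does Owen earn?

Case studies (81) > Weekly reports (42), so Weekly reports counts as 81.
Weighted total:
  Case studies 81 × 0.11 = 8.91
  Midterm exam 69 × 0.2 = 13.8
  Final exam 42 × 0.24 = 10.08
  Reflections 76.5 × 0.27 = 20.655
  Weekly reports 81 × 0.18 = 14.58
Sum = 68.025
68.025 is ≥ 68 and < 90 → Proficient

Proficient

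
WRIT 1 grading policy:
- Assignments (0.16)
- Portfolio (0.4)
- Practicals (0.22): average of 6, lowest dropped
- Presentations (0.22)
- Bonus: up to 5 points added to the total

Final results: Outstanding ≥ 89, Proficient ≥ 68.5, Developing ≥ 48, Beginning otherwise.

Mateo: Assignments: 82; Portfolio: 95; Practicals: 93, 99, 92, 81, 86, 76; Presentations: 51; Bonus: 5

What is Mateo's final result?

Practicals: drop 76 → average of remaining 5 = 451/5 = 90.2
Weighted total:
  Assignments 82 × 0.16 = 13.12
  Portfolio 95 × 0.4 = 38
  Practicals 90.2 × 0.22 = 19.844
  Presentations 51 × 0.22 = 11.22
Sum = 82.184
Bonus: 82.184 + 5 = 87.184
87.184 is ≥ 68.5 and < 89 → Proficient

Proficient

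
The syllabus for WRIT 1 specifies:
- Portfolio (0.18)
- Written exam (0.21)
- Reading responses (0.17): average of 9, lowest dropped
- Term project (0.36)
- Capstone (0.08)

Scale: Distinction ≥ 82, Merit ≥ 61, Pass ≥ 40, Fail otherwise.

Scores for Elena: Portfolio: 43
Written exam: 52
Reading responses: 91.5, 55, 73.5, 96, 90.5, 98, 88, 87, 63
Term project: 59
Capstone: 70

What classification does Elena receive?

Reading responses: drop 55 → average of remaining 8 = 687.5/8 = 85.9375
Weighted total:
  Portfolio 43 × 0.18 = 7.74
  Written exam 52 × 0.21 = 10.92
  Reading responses 85.9375 × 0.17 = 14.609375
  Term project 59 × 0.36 = 21.24
  Capstone 70 × 0.08 = 5.6
Sum = 60.109375
60.109375 is ≥ 40 and < 61 → Pass

Pass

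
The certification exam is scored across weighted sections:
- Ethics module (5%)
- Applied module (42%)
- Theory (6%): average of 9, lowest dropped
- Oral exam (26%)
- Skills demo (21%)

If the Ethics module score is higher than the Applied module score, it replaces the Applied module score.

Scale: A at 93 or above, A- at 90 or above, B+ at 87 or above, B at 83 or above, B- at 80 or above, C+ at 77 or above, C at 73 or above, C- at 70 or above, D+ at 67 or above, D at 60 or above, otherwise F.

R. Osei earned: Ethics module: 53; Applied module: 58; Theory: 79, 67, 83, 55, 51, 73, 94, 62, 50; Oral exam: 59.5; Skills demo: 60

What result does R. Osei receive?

F

Theory: drop 50 → average of remaining 8 = 564/8 = 70.5
Ethics module (53) ≤ Applied module (58), so Applied module stays at 58.
Weighted total:
  Ethics module 53 × 0.05 = 2.65
  Applied module 58 × 0.42 = 24.36
  Theory 70.5 × 0.06 = 4.23
  Oral exam 59.5 × 0.26 = 15.47
  Skills demo 60 × 0.21 = 12.6
Sum = 59.31
59.31 < 60 → F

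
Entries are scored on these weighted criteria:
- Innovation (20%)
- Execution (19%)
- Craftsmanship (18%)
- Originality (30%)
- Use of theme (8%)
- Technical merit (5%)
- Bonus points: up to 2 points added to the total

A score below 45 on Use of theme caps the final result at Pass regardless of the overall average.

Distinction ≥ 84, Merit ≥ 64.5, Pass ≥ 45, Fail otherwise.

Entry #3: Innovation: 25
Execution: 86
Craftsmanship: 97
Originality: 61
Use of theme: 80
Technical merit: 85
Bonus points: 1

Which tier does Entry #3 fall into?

Merit

Use of theme score 80 ≥ 45: minimum met.
Weighted total:
  Innovation 25 × 0.2 = 5
  Execution 86 × 0.19 = 16.34
  Craftsmanship 97 × 0.18 = 17.46
  Originality 61 × 0.3 = 18.3
  Use of theme 80 × 0.08 = 6.4
  Technical merit 85 × 0.05 = 4.25
Sum = 67.75
Bonus points: 67.75 + 1 = 68.75
68.75 is ≥ 64.5 and < 84 → Merit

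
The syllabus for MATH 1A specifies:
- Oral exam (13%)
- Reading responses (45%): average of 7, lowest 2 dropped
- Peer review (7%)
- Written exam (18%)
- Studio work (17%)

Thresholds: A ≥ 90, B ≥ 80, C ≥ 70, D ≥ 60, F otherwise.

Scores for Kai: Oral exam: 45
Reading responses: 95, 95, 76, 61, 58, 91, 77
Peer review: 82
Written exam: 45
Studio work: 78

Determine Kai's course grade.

Reading responses: drop 58, 61 → average of remaining 5 = 434/5 = 86.8
Weighted total:
  Oral exam 45 × 0.13 = 5.85
  Reading responses 86.8 × 0.45 = 39.06
  Peer review 82 × 0.07 = 5.74
  Written exam 45 × 0.18 = 8.1
  Studio work 78 × 0.17 = 13.26
Sum = 72.01
72.01 is ≥ 70 and < 80 → C

C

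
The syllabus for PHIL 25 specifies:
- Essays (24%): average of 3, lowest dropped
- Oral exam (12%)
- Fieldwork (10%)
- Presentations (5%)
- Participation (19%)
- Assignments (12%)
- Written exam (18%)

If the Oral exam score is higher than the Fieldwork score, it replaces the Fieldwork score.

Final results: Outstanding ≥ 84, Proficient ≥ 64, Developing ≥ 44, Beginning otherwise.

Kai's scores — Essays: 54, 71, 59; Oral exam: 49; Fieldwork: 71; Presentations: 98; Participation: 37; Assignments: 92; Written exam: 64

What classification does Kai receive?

Developing

Essays: drop 54 → average of remaining 2 = 130/2 = 65
Oral exam (49) ≤ Fieldwork (71), so Fieldwork stays at 71.
Weighted total:
  Essays 65 × 0.24 = 15.6
  Oral exam 49 × 0.12 = 5.88
  Fieldwork 71 × 0.1 = 7.1
  Presentations 98 × 0.05 = 4.9
  Participation 37 × 0.19 = 7.03
  Assignments 92 × 0.12 = 11.04
  Written exam 64 × 0.18 = 11.52
Sum = 63.07
63.07 is ≥ 44 and < 64 → Developing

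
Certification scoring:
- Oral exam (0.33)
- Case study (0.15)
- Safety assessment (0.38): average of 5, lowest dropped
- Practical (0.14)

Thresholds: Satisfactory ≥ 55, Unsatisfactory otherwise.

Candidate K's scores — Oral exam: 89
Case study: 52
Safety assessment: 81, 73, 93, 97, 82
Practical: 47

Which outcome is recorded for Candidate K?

Satisfactory

Safety assessment: drop 73 → average of remaining 4 = 353/4 = 88.25
Weighted total:
  Oral exam 89 × 0.33 = 29.37
  Case study 52 × 0.15 = 7.8
  Safety assessment 88.25 × 0.38 = 33.535
  Practical 47 × 0.14 = 6.58
Sum = 77.285
77.285 ≥ 55 → Satisfactory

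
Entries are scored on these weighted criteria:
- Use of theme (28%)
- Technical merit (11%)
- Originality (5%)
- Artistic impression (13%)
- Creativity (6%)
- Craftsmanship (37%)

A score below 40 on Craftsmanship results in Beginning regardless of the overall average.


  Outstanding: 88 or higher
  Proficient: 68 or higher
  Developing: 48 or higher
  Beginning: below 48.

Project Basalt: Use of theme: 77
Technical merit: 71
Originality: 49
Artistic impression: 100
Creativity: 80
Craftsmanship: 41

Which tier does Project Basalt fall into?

Developing

Craftsmanship score 41 ≥ 40: minimum met.
Weighted total:
  Use of theme 77 × 0.28 = 21.56
  Technical merit 71 × 0.11 = 7.81
  Originality 49 × 0.05 = 2.45
  Artistic impression 100 × 0.13 = 13
  Creativity 80 × 0.06 = 4.8
  Craftsmanship 41 × 0.37 = 15.17
Sum = 64.79
64.79 is ≥ 48 and < 68 → Developing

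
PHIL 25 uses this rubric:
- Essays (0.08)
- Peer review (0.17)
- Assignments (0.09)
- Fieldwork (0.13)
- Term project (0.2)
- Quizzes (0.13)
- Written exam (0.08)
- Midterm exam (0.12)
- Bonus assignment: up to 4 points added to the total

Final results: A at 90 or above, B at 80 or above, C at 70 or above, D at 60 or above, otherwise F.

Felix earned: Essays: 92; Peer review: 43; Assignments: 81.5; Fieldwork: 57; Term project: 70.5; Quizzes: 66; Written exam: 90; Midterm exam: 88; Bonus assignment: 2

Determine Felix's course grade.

Weighted total:
  Essays 92 × 0.08 = 7.36
  Peer review 43 × 0.17 = 7.31
  Assignments 81.5 × 0.09 = 7.335
  Fieldwork 57 × 0.13 = 7.41
  Term project 70.5 × 0.2 = 14.1
  Quizzes 66 × 0.13 = 8.58
  Written exam 90 × 0.08 = 7.2
  Midterm exam 88 × 0.12 = 10.56
Sum = 69.855
Bonus assignment: 69.855 + 2 = 71.855
71.855 is ≥ 70 and < 80 → C

C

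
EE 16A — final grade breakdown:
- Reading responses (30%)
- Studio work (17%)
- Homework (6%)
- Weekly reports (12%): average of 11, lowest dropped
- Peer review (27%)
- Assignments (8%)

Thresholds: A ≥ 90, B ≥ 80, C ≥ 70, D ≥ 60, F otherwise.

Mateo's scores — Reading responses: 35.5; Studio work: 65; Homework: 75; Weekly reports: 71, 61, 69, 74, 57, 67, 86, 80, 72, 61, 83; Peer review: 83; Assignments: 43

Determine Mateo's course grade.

Weekly reports: drop 57 → average of remaining 10 = 724/10 = 72.4
Weighted total:
  Reading responses 35.5 × 0.3 = 10.65
  Studio work 65 × 0.17 = 11.05
  Homework 75 × 0.06 = 4.5
  Weekly reports 72.4 × 0.12 = 8.688
  Peer review 83 × 0.27 = 22.41
  Assignments 43 × 0.08 = 3.44
Sum = 60.738
60.738 is ≥ 60 and < 70 → D

D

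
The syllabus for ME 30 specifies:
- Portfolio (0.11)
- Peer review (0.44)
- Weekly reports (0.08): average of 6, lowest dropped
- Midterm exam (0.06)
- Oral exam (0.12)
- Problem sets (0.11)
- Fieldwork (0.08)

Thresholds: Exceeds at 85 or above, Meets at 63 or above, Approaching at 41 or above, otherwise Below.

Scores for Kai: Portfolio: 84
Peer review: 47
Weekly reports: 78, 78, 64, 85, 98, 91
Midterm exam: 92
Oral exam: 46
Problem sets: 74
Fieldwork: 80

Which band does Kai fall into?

Weekly reports: drop 64 → average of remaining 5 = 430/5 = 86
Weighted total:
  Portfolio 84 × 0.11 = 9.24
  Peer review 47 × 0.44 = 20.68
  Weekly reports 86 × 0.08 = 6.88
  Midterm exam 92 × 0.06 = 5.52
  Oral exam 46 × 0.12 = 5.52
  Problem sets 74 × 0.11 = 8.14
  Fieldwork 80 × 0.08 = 6.4
Sum = 62.38
62.38 is ≥ 41 and < 63 → Approaching

Approaching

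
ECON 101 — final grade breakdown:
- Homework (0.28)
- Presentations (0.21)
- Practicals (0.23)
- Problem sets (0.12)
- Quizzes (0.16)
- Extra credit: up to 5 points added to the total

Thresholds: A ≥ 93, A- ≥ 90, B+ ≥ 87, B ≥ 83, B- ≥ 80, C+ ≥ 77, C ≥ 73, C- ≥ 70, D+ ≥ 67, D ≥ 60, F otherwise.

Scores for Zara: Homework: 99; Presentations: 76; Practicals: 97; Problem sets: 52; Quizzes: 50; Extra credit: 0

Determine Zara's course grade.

Weighted total:
  Homework 99 × 0.28 = 27.72
  Presentations 76 × 0.21 = 15.96
  Practicals 97 × 0.23 = 22.31
  Problem sets 52 × 0.12 = 6.24
  Quizzes 50 × 0.16 = 8
Sum = 80.23
Extra credit: 80.23 + 0 = 80.23
80.23 is ≥ 80 and < 83 → B-

B-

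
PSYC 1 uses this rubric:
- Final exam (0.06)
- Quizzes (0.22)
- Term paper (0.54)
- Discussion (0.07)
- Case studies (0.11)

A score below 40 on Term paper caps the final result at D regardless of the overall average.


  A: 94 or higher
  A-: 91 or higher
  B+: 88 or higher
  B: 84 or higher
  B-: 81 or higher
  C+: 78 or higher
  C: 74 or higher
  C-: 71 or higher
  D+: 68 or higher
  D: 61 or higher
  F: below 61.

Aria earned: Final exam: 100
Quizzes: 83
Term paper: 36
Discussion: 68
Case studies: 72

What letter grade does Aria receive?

F

Term paper score 36 < 40: minimum not met.
Weighted total:
  Final exam 100 × 0.06 = 6
  Quizzes 83 × 0.22 = 18.26
  Term paper 36 × 0.54 = 19.44
  Discussion 68 × 0.07 = 4.76
  Case studies 72 × 0.11 = 7.92
Sum = 56.38
56.38 would be F; cap at D applies → F.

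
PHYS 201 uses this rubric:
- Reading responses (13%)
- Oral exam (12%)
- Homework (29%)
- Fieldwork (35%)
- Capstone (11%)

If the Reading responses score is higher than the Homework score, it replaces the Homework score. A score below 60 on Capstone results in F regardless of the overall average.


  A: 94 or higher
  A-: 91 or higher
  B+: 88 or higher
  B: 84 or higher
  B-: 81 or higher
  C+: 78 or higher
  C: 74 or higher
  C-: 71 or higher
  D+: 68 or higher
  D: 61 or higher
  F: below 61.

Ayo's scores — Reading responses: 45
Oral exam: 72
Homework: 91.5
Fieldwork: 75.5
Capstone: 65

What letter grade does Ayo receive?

Reading responses (45) ≤ Homework (91.5), so Homework stays at 91.5.
Capstone score 65 ≥ 60: minimum met.
Weighted total:
  Reading responses 45 × 0.13 = 5.85
  Oral exam 72 × 0.12 = 8.64
  Homework 91.5 × 0.29 = 26.535
  Fieldwork 75.5 × 0.35 = 26.425
  Capstone 65 × 0.11 = 7.15
Sum = 74.6
74.6 is ≥ 74 and < 78 → C

C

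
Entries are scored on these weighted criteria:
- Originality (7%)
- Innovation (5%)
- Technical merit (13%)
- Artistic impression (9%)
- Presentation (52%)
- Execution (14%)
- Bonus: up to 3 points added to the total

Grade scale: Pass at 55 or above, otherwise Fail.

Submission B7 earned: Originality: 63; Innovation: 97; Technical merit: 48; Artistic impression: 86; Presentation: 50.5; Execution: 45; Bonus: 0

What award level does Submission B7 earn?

Weighted total:
  Originality 63 × 0.07 = 4.41
  Innovation 97 × 0.05 = 4.85
  Technical merit 48 × 0.13 = 6.24
  Artistic impression 86 × 0.09 = 7.74
  Presentation 50.5 × 0.52 = 26.26
  Execution 45 × 0.14 = 6.3
Sum = 55.8
Bonus: 55.8 + 0 = 55.8
55.8 ≥ 55 → Pass

Pass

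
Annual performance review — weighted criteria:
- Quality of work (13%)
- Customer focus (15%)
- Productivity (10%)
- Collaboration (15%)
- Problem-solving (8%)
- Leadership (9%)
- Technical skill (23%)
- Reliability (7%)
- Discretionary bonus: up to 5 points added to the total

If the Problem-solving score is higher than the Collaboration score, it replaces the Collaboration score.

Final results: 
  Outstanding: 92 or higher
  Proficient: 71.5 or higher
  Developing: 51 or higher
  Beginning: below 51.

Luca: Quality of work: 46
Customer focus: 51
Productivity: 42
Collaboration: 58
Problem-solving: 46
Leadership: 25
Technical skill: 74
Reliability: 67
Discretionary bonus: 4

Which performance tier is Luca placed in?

Developing

Problem-solving (46) ≤ Collaboration (58), so Collaboration stays at 58.
Weighted total:
  Quality of work 46 × 0.13 = 5.98
  Customer focus 51 × 0.15 = 7.65
  Productivity 42 × 0.1 = 4.2
  Collaboration 58 × 0.15 = 8.7
  Problem-solving 46 × 0.08 = 3.68
  Leadership 25 × 0.09 = 2.25
  Technical skill 74 × 0.23 = 17.02
  Reliability 67 × 0.07 = 4.69
Sum = 54.17
Discretionary bonus: 54.17 + 4 = 58.17
58.17 is ≥ 51 and < 71.5 → Developing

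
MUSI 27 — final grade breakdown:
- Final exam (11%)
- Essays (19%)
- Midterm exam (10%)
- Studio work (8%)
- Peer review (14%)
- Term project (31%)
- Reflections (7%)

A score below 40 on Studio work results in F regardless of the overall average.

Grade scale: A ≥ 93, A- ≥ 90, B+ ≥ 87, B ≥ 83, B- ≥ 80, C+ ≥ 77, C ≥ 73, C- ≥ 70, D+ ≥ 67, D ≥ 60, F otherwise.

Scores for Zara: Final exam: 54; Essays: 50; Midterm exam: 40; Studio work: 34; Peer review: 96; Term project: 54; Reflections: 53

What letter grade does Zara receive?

F

Studio work score 34 < 40: minimum not met.
Weighted total:
  Final exam 54 × 0.11 = 5.94
  Essays 50 × 0.19 = 9.5
  Midterm exam 40 × 0.1 = 4
  Studio work 34 × 0.08 = 2.72
  Peer review 96 × 0.14 = 13.44
  Term project 54 × 0.31 = 16.74
  Reflections 53 × 0.07 = 3.71
Sum = 56.05
Because the Studio work minimum was not met, the result is F.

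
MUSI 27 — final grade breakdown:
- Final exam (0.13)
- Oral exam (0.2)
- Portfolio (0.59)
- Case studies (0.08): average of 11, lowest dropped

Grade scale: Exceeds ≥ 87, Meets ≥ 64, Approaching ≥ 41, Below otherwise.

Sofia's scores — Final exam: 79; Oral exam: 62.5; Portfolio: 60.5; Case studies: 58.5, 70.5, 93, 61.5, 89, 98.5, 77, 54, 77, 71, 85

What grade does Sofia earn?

Case studies: drop 54 → average of remaining 10 = 781/10 = 78.1
Weighted total:
  Final exam 79 × 0.13 = 10.27
  Oral exam 62.5 × 0.2 = 12.5
  Portfolio 60.5 × 0.59 = 35.695
  Case studies 78.1 × 0.08 = 6.248
Sum = 64.713
64.713 is ≥ 64 and < 87 → Meets

Meets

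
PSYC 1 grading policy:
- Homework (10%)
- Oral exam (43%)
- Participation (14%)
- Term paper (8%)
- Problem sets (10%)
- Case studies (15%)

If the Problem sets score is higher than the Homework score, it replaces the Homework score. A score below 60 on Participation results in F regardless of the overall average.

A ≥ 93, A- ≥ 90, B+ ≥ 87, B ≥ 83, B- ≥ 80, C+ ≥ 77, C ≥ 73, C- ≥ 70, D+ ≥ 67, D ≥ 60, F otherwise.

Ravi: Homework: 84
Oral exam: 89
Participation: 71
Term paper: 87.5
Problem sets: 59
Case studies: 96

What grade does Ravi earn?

B

Problem sets (59) ≤ Homework (84), so Homework stays at 84.
Participation score 71 ≥ 60: minimum met.
Weighted total:
  Homework 84 × 0.1 = 8.4
  Oral exam 89 × 0.43 = 38.27
  Participation 71 × 0.14 = 9.94
  Term paper 87.5 × 0.08 = 7
  Problem sets 59 × 0.1 = 5.9
  Case studies 96 × 0.15 = 14.4
Sum = 83.91
83.91 is ≥ 83 and < 87 → B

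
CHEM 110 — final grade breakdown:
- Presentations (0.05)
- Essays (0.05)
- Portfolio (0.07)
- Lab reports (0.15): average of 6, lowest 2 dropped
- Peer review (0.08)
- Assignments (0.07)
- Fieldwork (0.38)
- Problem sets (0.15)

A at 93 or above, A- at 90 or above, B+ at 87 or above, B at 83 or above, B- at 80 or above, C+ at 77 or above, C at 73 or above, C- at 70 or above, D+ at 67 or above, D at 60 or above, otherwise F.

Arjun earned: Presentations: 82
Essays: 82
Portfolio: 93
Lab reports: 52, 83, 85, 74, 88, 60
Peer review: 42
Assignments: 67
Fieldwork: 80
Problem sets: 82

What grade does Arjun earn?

C+

Lab reports: drop 52, 60 → average of remaining 4 = 330/4 = 82.5
Weighted total:
  Presentations 82 × 0.05 = 4.1
  Essays 82 × 0.05 = 4.1
  Portfolio 93 × 0.07 = 6.51
  Lab reports 82.5 × 0.15 = 12.375
  Peer review 42 × 0.08 = 3.36
  Assignments 67 × 0.07 = 4.69
  Fieldwork 80 × 0.38 = 30.4
  Problem sets 82 × 0.15 = 12.3
Sum = 77.835
77.835 is ≥ 77 and < 80 → C+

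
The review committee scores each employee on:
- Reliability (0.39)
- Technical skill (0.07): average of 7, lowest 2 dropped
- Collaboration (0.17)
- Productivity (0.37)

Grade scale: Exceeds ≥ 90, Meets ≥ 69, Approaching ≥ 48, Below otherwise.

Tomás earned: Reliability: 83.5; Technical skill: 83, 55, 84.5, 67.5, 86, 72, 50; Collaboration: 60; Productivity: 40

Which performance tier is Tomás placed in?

Approaching

Technical skill: drop 50, 55 → average of remaining 5 = 393/5 = 78.6
Weighted total:
  Reliability 83.5 × 0.39 = 32.565
  Technical skill 78.6 × 0.07 = 5.502
  Collaboration 60 × 0.17 = 10.2
  Productivity 40 × 0.37 = 14.8
Sum = 63.067
63.067 is ≥ 48 and < 69 → Approaching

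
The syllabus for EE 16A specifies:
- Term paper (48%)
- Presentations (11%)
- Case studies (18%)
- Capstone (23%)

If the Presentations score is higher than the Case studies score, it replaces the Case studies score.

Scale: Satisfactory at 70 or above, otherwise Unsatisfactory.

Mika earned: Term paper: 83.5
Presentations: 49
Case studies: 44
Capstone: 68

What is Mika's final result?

Unsatisfactory

Presentations (49) > Case studies (44), so Case studies counts as 49.
Weighted total:
  Term paper 83.5 × 0.48 = 40.08
  Presentations 49 × 0.11 = 5.39
  Case studies 49 × 0.18 = 8.82
  Capstone 68 × 0.23 = 15.64
Sum = 69.93
69.93 < 70 → Unsatisfactory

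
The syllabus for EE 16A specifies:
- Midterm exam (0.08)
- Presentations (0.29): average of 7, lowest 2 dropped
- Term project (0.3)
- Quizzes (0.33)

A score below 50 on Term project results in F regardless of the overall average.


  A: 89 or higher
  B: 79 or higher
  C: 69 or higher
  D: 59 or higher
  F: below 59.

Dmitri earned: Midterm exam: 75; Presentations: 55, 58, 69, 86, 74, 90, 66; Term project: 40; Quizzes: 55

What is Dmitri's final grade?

Presentations: drop 55, 58 → average of remaining 5 = 385/5 = 77
Term project score 40 < 50: minimum not met.
Weighted total:
  Midterm exam 75 × 0.08 = 6
  Presentations 77 × 0.29 = 22.33
  Term project 40 × 0.3 = 12
  Quizzes 55 × 0.33 = 18.15
Sum = 58.48
Because the Term project minimum was not met, the result is F.

F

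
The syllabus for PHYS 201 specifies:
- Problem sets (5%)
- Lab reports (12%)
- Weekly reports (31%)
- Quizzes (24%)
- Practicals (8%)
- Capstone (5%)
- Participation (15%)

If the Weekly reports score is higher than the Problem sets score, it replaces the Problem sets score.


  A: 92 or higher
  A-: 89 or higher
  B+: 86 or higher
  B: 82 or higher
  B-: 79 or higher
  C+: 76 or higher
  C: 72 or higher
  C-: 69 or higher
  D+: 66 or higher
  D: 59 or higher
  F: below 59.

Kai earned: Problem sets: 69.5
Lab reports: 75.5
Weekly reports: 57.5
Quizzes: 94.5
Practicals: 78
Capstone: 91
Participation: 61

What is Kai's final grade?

C

Weekly reports (57.5) ≤ Problem sets (69.5), so Problem sets stays at 69.5.
Weighted total:
  Problem sets 69.5 × 0.05 = 3.475
  Lab reports 75.5 × 0.12 = 9.06
  Weekly reports 57.5 × 0.31 = 17.825
  Quizzes 94.5 × 0.24 = 22.68
  Practicals 78 × 0.08 = 6.24
  Capstone 91 × 0.05 = 4.55
  Participation 61 × 0.15 = 9.15
Sum = 72.98
72.98 is ≥ 72 and < 76 → C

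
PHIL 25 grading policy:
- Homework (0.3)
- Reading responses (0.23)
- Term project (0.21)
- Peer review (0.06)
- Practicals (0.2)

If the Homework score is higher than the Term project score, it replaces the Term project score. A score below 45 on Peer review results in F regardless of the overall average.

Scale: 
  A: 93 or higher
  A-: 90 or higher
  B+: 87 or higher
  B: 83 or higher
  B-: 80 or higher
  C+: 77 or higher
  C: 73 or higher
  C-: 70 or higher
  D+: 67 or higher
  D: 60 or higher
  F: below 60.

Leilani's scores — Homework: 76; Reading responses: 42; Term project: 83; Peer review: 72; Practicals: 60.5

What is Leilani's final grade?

D

Homework (76) ≤ Term project (83), so Term project stays at 83.
Peer review score 72 ≥ 45: minimum met.
Weighted total:
  Homework 76 × 0.3 = 22.8
  Reading responses 42 × 0.23 = 9.66
  Term project 83 × 0.21 = 17.43
  Peer review 72 × 0.06 = 4.32
  Practicals 60.5 × 0.2 = 12.1
Sum = 66.31
66.31 is ≥ 60 and < 67 → D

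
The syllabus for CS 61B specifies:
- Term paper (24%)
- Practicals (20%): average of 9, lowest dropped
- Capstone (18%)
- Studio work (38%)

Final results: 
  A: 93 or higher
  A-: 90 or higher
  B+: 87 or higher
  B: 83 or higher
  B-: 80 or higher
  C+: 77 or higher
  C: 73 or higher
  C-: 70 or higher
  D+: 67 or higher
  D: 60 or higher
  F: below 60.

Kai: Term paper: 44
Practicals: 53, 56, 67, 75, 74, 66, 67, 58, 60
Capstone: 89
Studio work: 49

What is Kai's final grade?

Practicals: drop 53 → average of remaining 8 = 523/8 = 65.375
Weighted total:
  Term paper 44 × 0.24 = 10.56
  Practicals 65.375 × 0.2 = 13.075
  Capstone 89 × 0.18 = 16.02
  Studio work 49 × 0.38 = 18.62
Sum = 58.275
58.275 < 60 → F

F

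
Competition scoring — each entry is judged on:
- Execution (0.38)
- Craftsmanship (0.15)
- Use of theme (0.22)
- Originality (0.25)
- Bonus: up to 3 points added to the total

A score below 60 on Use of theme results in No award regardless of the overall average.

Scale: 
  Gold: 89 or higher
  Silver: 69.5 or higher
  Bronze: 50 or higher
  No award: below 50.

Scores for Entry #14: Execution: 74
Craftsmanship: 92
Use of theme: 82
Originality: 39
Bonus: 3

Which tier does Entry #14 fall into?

Silver

Use of theme score 82 ≥ 60: minimum met.
Weighted total:
  Execution 74 × 0.38 = 28.12
  Craftsmanship 92 × 0.15 = 13.8
  Use of theme 82 × 0.22 = 18.04
  Originality 39 × 0.25 = 9.75
Sum = 69.71
Bonus: 69.71 + 3 = 72.71
72.71 is ≥ 69.5 and < 89 → Silver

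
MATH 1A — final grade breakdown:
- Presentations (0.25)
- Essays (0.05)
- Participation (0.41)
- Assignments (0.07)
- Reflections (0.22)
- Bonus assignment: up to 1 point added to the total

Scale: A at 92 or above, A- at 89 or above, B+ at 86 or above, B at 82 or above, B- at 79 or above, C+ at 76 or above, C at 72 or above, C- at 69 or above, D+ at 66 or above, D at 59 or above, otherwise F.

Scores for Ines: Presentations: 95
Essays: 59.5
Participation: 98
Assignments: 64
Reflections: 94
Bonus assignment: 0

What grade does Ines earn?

A

Weighted total:
  Presentations 95 × 0.25 = 23.75
  Essays 59.5 × 0.05 = 2.975
  Participation 98 × 0.41 = 40.18
  Assignments 64 × 0.07 = 4.48
  Reflections 94 × 0.22 = 20.68
Sum = 92.065
Bonus assignment: 92.065 + 0 = 92.065
92.065 ≥ 92 → A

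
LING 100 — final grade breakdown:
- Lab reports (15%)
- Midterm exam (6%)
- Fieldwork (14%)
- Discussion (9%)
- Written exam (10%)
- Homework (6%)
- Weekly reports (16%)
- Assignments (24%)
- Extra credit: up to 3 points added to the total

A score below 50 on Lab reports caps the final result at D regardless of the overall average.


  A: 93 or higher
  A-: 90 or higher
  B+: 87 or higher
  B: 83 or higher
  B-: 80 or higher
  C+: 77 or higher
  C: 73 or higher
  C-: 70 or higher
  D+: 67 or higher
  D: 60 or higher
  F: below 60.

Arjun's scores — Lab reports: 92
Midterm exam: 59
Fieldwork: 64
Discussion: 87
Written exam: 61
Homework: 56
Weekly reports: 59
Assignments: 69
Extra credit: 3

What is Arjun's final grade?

C-

Lab reports score 92 ≥ 50: minimum met.
Weighted total:
  Lab reports 92 × 0.15 = 13.8
  Midterm exam 59 × 0.06 = 3.54
  Fieldwork 64 × 0.14 = 8.96
  Discussion 87 × 0.09 = 7.83
  Written exam 61 × 0.1 = 6.1
  Homework 56 × 0.06 = 3.36
  Weekly reports 59 × 0.16 = 9.44
  Assignments 69 × 0.24 = 16.56
Sum = 69.59
Extra credit: 69.59 + 3 = 72.59
72.59 is ≥ 70 and < 73 → C-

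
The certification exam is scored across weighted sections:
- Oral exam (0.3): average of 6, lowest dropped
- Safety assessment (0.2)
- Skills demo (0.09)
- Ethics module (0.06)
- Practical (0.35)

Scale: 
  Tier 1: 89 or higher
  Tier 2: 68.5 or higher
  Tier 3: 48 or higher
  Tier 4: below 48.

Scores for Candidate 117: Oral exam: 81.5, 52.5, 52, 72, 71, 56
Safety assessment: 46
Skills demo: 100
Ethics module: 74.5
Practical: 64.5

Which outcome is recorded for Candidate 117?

Oral exam: drop 52 → average of remaining 5 = 333/5 = 66.6
Weighted total:
  Oral exam 66.6 × 0.3 = 19.98
  Safety assessment 46 × 0.2 = 9.2
  Skills demo 100 × 0.09 = 9
  Ethics module 74.5 × 0.06 = 4.47
  Practical 64.5 × 0.35 = 22.575
Sum = 65.225
65.225 is ≥ 48 and < 68.5 → Tier 3

Tier 3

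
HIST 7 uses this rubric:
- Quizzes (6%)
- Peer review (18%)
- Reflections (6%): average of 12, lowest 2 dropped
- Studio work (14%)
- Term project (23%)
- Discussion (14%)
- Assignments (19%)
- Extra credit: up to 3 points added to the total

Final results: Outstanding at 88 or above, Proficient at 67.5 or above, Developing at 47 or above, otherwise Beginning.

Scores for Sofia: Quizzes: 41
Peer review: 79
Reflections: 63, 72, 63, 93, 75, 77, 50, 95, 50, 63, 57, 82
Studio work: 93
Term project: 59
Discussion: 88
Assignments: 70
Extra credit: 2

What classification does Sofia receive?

Reflections: drop 50, 50 → average of remaining 10 = 740/10 = 74
Weighted total:
  Quizzes 41 × 0.06 = 2.46
  Peer review 79 × 0.18 = 14.22
  Reflections 74 × 0.06 = 4.44
  Studio work 93 × 0.14 = 13.02
  Term project 59 × 0.23 = 13.57
  Discussion 88 × 0.14 = 12.32
  Assignments 70 × 0.19 = 13.3
Sum = 73.33
Extra credit: 73.33 + 2 = 75.33
75.33 is ≥ 67.5 and < 88 → Proficient

Proficient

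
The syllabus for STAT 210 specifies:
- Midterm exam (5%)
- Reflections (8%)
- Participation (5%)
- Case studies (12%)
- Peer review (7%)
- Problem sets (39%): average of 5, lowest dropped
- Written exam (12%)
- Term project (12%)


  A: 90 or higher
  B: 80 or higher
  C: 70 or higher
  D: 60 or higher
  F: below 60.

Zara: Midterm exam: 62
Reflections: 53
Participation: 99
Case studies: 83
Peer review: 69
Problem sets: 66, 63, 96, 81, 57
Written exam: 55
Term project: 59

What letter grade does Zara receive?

C

Problem sets: drop 57 → average of remaining 4 = 306/4 = 76.5
Weighted total:
  Midterm exam 62 × 0.05 = 3.1
  Reflections 53 × 0.08 = 4.24
  Participation 99 × 0.05 = 4.95
  Case studies 83 × 0.12 = 9.96
  Peer review 69 × 0.07 = 4.83
  Problem sets 76.5 × 0.39 = 29.835
  Written exam 55 × 0.12 = 6.6
  Term project 59 × 0.12 = 7.08
Sum = 70.595
70.595 is ≥ 70 and < 80 → C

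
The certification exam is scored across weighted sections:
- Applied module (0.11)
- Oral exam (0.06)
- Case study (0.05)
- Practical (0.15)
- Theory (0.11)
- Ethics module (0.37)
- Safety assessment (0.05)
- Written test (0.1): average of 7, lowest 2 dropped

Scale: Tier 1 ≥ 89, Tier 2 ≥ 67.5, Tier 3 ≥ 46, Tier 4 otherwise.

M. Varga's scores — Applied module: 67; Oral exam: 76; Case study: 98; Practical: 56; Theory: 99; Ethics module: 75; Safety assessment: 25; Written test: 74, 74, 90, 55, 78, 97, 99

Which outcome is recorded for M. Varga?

Written test: drop 55, 74 → average of remaining 5 = 438/5 = 87.6
Weighted total:
  Applied module 67 × 0.11 = 7.37
  Oral exam 76 × 0.06 = 4.56
  Case study 98 × 0.05 = 4.9
  Practical 56 × 0.15 = 8.4
  Theory 99 × 0.11 = 10.89
  Ethics module 75 × 0.37 = 27.75
  Safety assessment 25 × 0.05 = 1.25
  Written test 87.6 × 0.1 = 8.76
Sum = 73.88
73.88 is ≥ 67.5 and < 89 → Tier 2

Tier 2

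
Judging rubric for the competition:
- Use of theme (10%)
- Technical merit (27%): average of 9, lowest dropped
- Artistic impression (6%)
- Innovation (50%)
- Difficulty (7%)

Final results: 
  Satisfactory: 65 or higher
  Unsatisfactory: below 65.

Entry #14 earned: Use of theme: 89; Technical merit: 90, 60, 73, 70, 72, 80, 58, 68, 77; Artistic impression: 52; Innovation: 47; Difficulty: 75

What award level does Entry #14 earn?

Unsatisfactory

Technical merit: drop 58 → average of remaining 8 = 590/8 = 73.75
Weighted total:
  Use of theme 89 × 0.1 = 8.9
  Technical merit 73.75 × 0.27 = 19.9125
  Artistic impression 52 × 0.06 = 3.12
  Innovation 47 × 0.5 = 23.5
  Difficulty 75 × 0.07 = 5.25
Sum = 60.6825
60.6825 < 65 → Unsatisfactory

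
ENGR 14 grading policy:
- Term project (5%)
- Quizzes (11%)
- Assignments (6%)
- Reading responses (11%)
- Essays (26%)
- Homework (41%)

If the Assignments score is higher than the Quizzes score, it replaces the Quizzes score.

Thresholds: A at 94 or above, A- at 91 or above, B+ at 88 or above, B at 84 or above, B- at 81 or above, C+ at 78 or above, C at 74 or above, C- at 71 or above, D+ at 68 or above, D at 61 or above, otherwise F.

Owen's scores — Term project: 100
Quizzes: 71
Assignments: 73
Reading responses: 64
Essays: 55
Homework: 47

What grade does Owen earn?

Assignments (73) > Quizzes (71), so Quizzes counts as 73.
Weighted total:
  Term project 100 × 0.05 = 5
  Quizzes 73 × 0.11 = 8.03
  Assignments 73 × 0.06 = 4.38
  Reading responses 64 × 0.11 = 7.04
  Essays 55 × 0.26 = 14.3
  Homework 47 × 0.41 = 19.27
Sum = 58.02
58.02 < 61 → F

F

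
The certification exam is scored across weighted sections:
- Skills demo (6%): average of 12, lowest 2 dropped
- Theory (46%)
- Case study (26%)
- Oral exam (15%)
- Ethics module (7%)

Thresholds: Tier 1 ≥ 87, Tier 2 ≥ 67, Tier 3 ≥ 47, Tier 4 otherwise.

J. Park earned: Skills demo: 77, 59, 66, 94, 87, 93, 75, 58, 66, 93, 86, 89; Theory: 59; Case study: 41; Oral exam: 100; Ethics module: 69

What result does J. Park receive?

Tier 3

Skills demo: drop 58, 59 → average of remaining 10 = 826/10 = 82.6
Weighted total:
  Skills demo 82.6 × 0.06 = 4.956
  Theory 59 × 0.46 = 27.14
  Case study 41 × 0.26 = 10.66
  Oral exam 100 × 0.15 = 15
  Ethics module 69 × 0.07 = 4.83
Sum = 62.586
62.586 is ≥ 47 and < 67 → Tier 3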